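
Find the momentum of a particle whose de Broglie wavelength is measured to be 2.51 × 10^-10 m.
2.64 × 10^-24 kg·m/s

From the de Broglie relation λ = h/p, we solve for p:

p = h/λ
p = (6.626 × 10^-34 J·s) / (2.51 × 10^-10 m)
p = 2.64 × 10^-24 kg·m/s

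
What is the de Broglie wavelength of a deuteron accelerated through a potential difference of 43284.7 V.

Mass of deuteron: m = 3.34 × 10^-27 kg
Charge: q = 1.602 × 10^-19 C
9.74 × 10^-14 m

When a particle is accelerated through voltage V, it gains kinetic energy KE = qV.

The de Broglie wavelength is then λ = h/√(2mqV):

λ = h/√(2mqV)
λ = (6.626 × 10^-34 J·s) / √(2 × 3.34 × 10^-27 kg × 1.602 × 10^-19 C × 43284.7 V)
λ = 9.74 × 10^-14 m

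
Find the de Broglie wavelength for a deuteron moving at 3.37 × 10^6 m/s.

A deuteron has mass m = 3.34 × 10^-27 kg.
5.89 × 10^-14 m

Using the de Broglie relation λ = h/(mv):

λ = h/(mv)
λ = (6.626 × 10^-34 J·s) / (3.34 × 10^-27 kg × 3.37 × 10^6 m/s)
λ = 5.89 × 10^-14 m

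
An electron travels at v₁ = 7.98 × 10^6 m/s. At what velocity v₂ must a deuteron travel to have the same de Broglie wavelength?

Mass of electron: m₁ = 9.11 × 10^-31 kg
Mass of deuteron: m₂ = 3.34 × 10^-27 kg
v₂ = 2.18 × 10^3 m/s

For equal de Broglie wavelengths: λ₁ = λ₂

h/(m₁v₁) = h/(m₂v₂)
m₁v₁ = m₂v₂
v₂ = v₁ · (m₁/m₂)

v₂ = 7.98 × 10^6 m/s × (9.11 × 10^-31 kg / 3.34 × 10^-27 kg)
v₂ = 2.18 × 10^3 m/s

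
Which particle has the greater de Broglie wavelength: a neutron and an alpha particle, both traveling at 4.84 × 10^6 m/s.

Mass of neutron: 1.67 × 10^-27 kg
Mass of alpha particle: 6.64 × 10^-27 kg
The neutron has the longer wavelength.

Using λ = h/(mv), since both particles have the same velocity, the wavelength depends only on mass.

For neutron: λ₁ = h/(m₁v) = 8.20 × 10^-14 m
For alpha particle: λ₂ = h/(m₂v) = 2.06 × 10^-14 m

Since λ ∝ 1/m at constant velocity, the lighter particle has the longer wavelength.

The neutron has the longer de Broglie wavelength.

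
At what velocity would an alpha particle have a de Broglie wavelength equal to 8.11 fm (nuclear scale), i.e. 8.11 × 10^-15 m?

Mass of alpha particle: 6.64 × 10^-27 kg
1.23 × 10^7 m/s

From λ = h/(mv), solve for v:

v = h/(mλ)
v = (6.626 × 10^-34 J·s) / (6.64 × 10^-27 kg × 8.11 × 10^-15 m)
v = 1.23 × 10^7 m/s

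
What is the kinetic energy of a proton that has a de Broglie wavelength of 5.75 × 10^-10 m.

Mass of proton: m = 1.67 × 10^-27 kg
3.98 × 10^-22 J (or 2.48 × 10^-3 eV)

From λ = h/√(2mKE), we solve for KE:

λ² = h²/(2mKE)
KE = h²/(2mλ²)
KE = (6.626 × 10^-34 J·s)² / (2 × 1.67 × 10^-27 kg × (5.75 × 10^-10 m)²)
KE = 3.98 × 10^-22 J
KE = 2.48 × 10^-3 eV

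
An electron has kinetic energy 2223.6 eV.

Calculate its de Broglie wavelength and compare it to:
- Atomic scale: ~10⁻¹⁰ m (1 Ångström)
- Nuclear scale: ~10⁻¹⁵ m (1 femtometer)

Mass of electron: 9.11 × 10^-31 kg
λ = 2.60 × 10^-11 m, which is between nuclear and atomic scales.

Using λ = h/√(2mKE):

KE = 2223.6 eV = 3.563 × 10^-16 J

λ = h/√(2mKE)
λ = (6.626 × 10^-34 J·s) / √(2 × 9.11 × 10^-31 kg × 3.563 × 10^-16 J)
λ = 2.60 × 10^-11 m

Comparison:
- Atomic scale (10⁻¹⁰ m): λ is 0.26× this size
- Nuclear scale (10⁻¹⁵ m): λ is 2.6e+04× this size

The wavelength is between nuclear and atomic scales.

This wavelength is appropriate for probing atomic structure but too large for nuclear physics experiments.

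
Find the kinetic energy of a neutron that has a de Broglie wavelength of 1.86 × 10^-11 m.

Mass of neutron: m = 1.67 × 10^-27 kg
3.80 × 10^-19 J (or 2.37 eV)

From λ = h/√(2mKE), we solve for KE:

λ² = h²/(2mKE)
KE = h²/(2mλ²)
KE = (6.626 × 10^-34 J·s)² / (2 × 1.67 × 10^-27 kg × (1.86 × 10^-11 m)²)
KE = 3.80 × 10^-19 J
KE = 2.37 eV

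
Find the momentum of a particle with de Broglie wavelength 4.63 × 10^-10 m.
1.43 × 10^-24 kg·m/s

From the de Broglie relation λ = h/p, we solve for p:

p = h/λ
p = (6.626 × 10^-34 J·s) / (4.63 × 10^-10 m)
p = 1.43 × 10^-24 kg·m/s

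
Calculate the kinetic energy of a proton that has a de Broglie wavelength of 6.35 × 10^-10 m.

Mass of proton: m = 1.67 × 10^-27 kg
3.26 × 10^-22 J (or 2.03 × 10^-3 eV)

From λ = h/√(2mKE), we solve for KE:

λ² = h²/(2mKE)
KE = h²/(2mλ²)
KE = (6.626 × 10^-34 J·s)² / (2 × 1.67 × 10^-27 kg × (6.35 × 10^-10 m)²)
KE = 3.26 × 10^-22 J
KE = 2.03 × 10^-3 eV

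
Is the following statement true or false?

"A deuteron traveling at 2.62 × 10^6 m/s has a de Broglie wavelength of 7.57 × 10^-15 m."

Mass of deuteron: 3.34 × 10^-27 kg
False

The claim is incorrect.

Using λ = h/(mv):
λ = (6.626 × 10^-34 J·s) / (3.34 × 10^-27 kg × 2.62 × 10^6 m/s)
λ = 7.57 × 10^-14 m

The actual wavelength differs from the claimed 7.57 × 10^-15 m.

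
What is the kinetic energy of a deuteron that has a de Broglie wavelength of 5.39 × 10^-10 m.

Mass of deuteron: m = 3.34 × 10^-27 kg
2.26 × 10^-22 J (or 1.41 × 10^-3 eV)

From λ = h/√(2mKE), we solve for KE:

λ² = h²/(2mKE)
KE = h²/(2mλ²)
KE = (6.626 × 10^-34 J·s)² / (2 × 3.34 × 10^-27 kg × (5.39 × 10^-10 m)²)
KE = 2.26 × 10^-22 J
KE = 1.41 × 10^-3 eV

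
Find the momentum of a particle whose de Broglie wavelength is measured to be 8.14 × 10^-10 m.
8.14 × 10^-25 kg·m/s

From the de Broglie relation λ = h/p, we solve for p:

p = h/λ
p = (6.626 × 10^-34 J·s) / (8.14 × 10^-10 m)
p = 8.14 × 10^-25 kg·m/s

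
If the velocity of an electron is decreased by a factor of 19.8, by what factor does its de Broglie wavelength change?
The wavelength increases by a factor of 19.8.

From λ = h/(mv), the wavelength is inversely proportional to velocity:

λ ∝ 1/v

If v → v/19.8, then λ → 19.8λ

When velocity is decreased by a factor of 19.8, the wavelength increases by a factor of 19.8.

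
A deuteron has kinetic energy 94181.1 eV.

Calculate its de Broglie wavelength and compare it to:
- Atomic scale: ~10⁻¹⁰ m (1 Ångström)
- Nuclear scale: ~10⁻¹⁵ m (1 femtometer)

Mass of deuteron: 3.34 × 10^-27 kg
λ = 6.60 × 10^-14 m, which is between nuclear and atomic scales.

Using λ = h/√(2mKE):

KE = 94181.1 eV = 1.509 × 10^-14 J

λ = h/√(2mKE)
λ = (6.626 × 10^-34 J·s) / √(2 × 3.34 × 10^-27 kg × 1.509 × 10^-14 J)
λ = 6.60 × 10^-14 m

Comparison:
- Atomic scale (10⁻¹⁰ m): λ is 0.00066× this size
- Nuclear scale (10⁻¹⁵ m): λ is 66× this size

The wavelength is between nuclear and atomic scales.

This wavelength is appropriate for probing atomic structure but too large for nuclear physics experiments.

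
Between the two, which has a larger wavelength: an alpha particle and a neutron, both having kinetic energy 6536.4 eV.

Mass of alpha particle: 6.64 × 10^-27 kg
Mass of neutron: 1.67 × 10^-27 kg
The neutron has the longer wavelength.

Using λ = h/√(2mKE):

For alpha particle: λ₁ = h/√(2m₁KE) = 1.78 × 10^-13 m
For neutron: λ₂ = h/√(2m₂KE) = 3.54 × 10^-13 m

Since λ ∝ 1/√m at constant kinetic energy, the lighter particle has the longer wavelength.

The neutron has the longer de Broglie wavelength.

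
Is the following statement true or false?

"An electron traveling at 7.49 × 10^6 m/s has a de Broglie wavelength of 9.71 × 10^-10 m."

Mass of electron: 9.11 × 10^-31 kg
False

The claim is incorrect.

Using λ = h/(mv):
λ = (6.626 × 10^-34 J·s) / (9.11 × 10^-31 kg × 7.49 × 10^6 m/s)
λ = 9.71 × 10^-11 m

The actual wavelength differs from the claimed 9.71 × 10^-10 m.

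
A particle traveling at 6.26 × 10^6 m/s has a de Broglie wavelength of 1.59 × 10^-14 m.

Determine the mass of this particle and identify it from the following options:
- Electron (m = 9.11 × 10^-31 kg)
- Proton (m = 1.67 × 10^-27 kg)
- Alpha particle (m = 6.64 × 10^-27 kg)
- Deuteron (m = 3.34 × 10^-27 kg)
The particle is an alpha particle.

From λ = h/(mv), solve for mass:

m = h/(λv)
m = (6.626 × 10^-34 J·s) / (1.59 × 10^-14 m × 6.26 × 10^6 m/s)
m = 6.66 × 10^-27 kg

Comparing with the listed masses, this is closest to an alpha particle.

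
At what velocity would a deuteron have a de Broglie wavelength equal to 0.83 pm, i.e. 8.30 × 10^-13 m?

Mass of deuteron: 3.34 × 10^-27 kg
2.39 × 10^5 m/s

From λ = h/(mv), solve for v:

v = h/(mλ)
v = (6.626 × 10^-34 J·s) / (3.34 × 10^-27 kg × 8.30 × 10^-13 m)
v = 2.39 × 10^5 m/s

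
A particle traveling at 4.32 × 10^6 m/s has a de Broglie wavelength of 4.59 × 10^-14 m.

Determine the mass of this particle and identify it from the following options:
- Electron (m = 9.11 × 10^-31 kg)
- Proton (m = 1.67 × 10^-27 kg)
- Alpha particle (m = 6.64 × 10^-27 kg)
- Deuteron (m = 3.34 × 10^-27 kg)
The particle is a deuteron.

From λ = h/(mv), solve for mass:

m = h/(λv)
m = (6.626 × 10^-34 J·s) / (4.59 × 10^-14 m × 4.32 × 10^6 m/s)
m = 3.34 × 10^-27 kg

Comparing with the listed masses, this is closest to a deuteron.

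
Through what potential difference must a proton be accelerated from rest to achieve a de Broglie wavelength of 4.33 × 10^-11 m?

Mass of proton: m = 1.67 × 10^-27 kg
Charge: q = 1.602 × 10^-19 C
4.38 × 10^-1 V

From λ = h/√(2mqV), we solve for V:

λ² = h²/(2mqV)
V = h²/(2mqλ²)
V = (6.626 × 10^-34 J·s)² / (2 × 1.67 × 10^-27 kg × 1.602 × 10^-19 C × (4.33 × 10^-11 m)²)
V = 4.38 × 10^-1 V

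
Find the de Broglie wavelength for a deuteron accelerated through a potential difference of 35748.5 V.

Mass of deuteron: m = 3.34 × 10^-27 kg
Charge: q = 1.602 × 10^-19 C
1.07 × 10^-13 m

When a particle is accelerated through voltage V, it gains kinetic energy KE = qV.

The de Broglie wavelength is then λ = h/√(2mqV):

λ = h/√(2mqV)
λ = (6.626 × 10^-34 J·s) / √(2 × 3.34 × 10^-27 kg × 1.602 × 10^-19 C × 35748.5 V)
λ = 1.07 × 10^-13 m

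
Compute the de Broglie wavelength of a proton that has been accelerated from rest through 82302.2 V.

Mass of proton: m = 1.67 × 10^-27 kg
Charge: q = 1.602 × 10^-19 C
9.98 × 10^-14 m

When a particle is accelerated through voltage V, it gains kinetic energy KE = qV.

The de Broglie wavelength is then λ = h/√(2mqV):

λ = h/√(2mqV)
λ = (6.626 × 10^-34 J·s) / √(2 × 1.67 × 10^-27 kg × 1.602 × 10^-19 C × 82302.2 V)
λ = 9.98 × 10^-14 m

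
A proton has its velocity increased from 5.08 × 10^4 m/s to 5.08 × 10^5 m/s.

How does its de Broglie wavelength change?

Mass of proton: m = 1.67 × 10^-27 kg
The wavelength decreases by a factor of 10.

Using λ = h/(mv):

Initial wavelength: λ₁ = h/(mv₁) = 7.81 × 10^-12 m
Final wavelength: λ₂ = h/(mv₂) = 7.81 × 10^-13 m

Since λ ∝ 1/v, when velocity increases by a factor of 10, the wavelength decreases by a factor of 10.

λ₂/λ₁ = v₁/v₂ = 1/10

The wavelength decreases by a factor of 10.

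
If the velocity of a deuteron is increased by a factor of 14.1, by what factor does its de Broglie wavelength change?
The wavelength decreases by a factor of 14.1.

From λ = h/(mv), the wavelength is inversely proportional to velocity:

λ ∝ 1/v

If v → 14.1v, then λ → λ/14.1

When velocity is increased by a factor of 14.1, the wavelength decreases by a factor of 14.1.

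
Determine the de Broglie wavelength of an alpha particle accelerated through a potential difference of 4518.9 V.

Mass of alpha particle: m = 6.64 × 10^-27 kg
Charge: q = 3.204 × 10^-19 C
1.51 × 10^-13 m

When a particle is accelerated through voltage V, it gains kinetic energy KE = qV.

The de Broglie wavelength is then λ = h/√(2mqV):

λ = h/√(2mqV)
λ = (6.626 × 10^-34 J·s) / √(2 × 6.64 × 10^-27 kg × 3.204 × 10^-19 C × 4518.9 V)
λ = 1.51 × 10^-13 m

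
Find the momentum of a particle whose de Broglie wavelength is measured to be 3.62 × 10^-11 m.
1.83 × 10^-23 kg·m/s

From the de Broglie relation λ = h/p, we solve for p:

p = h/λ
p = (6.626 × 10^-34 J·s) / (3.62 × 10^-11 m)
p = 1.83 × 10^-23 kg·m/s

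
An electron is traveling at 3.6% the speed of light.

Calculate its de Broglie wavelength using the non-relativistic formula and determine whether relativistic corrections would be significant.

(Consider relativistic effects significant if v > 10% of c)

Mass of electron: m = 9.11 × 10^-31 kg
No, relativistic corrections are not needed.

Using the non-relativistic de Broglie formula λ = h/(mv):

v = 3.6% × c = 1.079 × 10^7 m/s

λ = h/(mv)
λ = (6.626 × 10^-34 J·s) / (9.11 × 10^-31 kg × 1.079 × 10^7 m/s)
λ = 6.74 × 10^-11 m

Since v = 3.6% of c < 10% of c, relativistic corrections are NOT significant and this non-relativistic result is a good approximation.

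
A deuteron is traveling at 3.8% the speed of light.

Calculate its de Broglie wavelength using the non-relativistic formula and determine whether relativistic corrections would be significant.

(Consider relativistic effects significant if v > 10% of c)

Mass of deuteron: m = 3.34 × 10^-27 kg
No, relativistic corrections are not needed.

Using the non-relativistic de Broglie formula λ = h/(mv):

v = 3.8% × c = 1.139 × 10^7 m/s

λ = h/(mv)
λ = (6.626 × 10^-34 J·s) / (3.34 × 10^-27 kg × 1.139 × 10^7 m/s)
λ = 1.74 × 10^-14 m

Since v = 3.8% of c < 10% of c, relativistic corrections are NOT significant and this non-relativistic result is a good approximation.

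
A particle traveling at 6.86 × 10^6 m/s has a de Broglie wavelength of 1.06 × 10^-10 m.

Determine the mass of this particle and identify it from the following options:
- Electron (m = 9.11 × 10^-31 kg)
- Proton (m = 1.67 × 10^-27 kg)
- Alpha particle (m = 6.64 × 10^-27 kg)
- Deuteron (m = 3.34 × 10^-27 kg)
The particle is an electron.

From λ = h/(mv), solve for mass:

m = h/(λv)
m = (6.626 × 10^-34 J·s) / (1.06 × 10^-10 m × 6.86 × 10^6 m/s)
m = 9.11 × 10^-31 kg

Comparing with the listed masses, this is closest to an electron.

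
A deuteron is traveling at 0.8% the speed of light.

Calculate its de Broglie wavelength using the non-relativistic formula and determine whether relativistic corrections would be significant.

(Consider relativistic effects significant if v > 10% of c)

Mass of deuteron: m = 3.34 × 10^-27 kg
No, relativistic corrections are not needed.

Using the non-relativistic de Broglie formula λ = h/(mv):

v = 0.8% × c = 2.398 × 10^6 m/s

λ = h/(mv)
λ = (6.626 × 10^-34 J·s) / (3.34 × 10^-27 kg × 2.398 × 10^6 m/s)
λ = 8.27 × 10^-14 m

Since v = 0.8% of c < 10% of c, relativistic corrections are NOT significant and this non-relativistic result is a good approximation.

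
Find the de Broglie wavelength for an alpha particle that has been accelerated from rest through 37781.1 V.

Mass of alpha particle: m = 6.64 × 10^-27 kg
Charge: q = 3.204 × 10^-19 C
5.23 × 10^-14 m

When a particle is accelerated through voltage V, it gains kinetic energy KE = qV.

The de Broglie wavelength is then λ = h/√(2mqV):

λ = h/√(2mqV)
λ = (6.626 × 10^-34 J·s) / √(2 × 6.64 × 10^-27 kg × 3.204 × 10^-19 C × 37781.1 V)
λ = 5.23 × 10^-14 m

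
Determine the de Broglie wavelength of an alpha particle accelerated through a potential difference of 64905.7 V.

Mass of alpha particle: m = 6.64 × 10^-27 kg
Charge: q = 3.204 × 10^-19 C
3.99 × 10^-14 m

When a particle is accelerated through voltage V, it gains kinetic energy KE = qV.

The de Broglie wavelength is then λ = h/√(2mqV):

λ = h/√(2mqV)
λ = (6.626 × 10^-34 J·s) / √(2 × 6.64 × 10^-27 kg × 3.204 × 10^-19 C × 64905.7 V)
λ = 3.99 × 10^-14 m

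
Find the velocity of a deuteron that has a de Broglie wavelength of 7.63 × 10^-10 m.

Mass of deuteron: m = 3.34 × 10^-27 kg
2.60 × 10^2 m/s

From the de Broglie relation λ = h/(mv), we solve for v:

v = h/(mλ)
v = (6.626 × 10^-34 J·s) / (3.34 × 10^-27 kg × 7.63 × 10^-10 m)
v = 2.60 × 10^2 m/s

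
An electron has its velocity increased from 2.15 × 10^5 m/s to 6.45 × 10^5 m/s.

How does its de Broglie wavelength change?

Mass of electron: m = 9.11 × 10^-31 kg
The wavelength decreases by a factor of 3.

Using λ = h/(mv):

Initial wavelength: λ₁ = h/(mv₁) = 3.38 × 10^-9 m
Final wavelength: λ₂ = h/(mv₂) = 1.13 × 10^-9 m

Since λ ∝ 1/v, when velocity increases by a factor of 3, the wavelength decreases by a factor of 3.

λ₂/λ₁ = v₁/v₂ = 1/3

The wavelength decreases by a factor of 3.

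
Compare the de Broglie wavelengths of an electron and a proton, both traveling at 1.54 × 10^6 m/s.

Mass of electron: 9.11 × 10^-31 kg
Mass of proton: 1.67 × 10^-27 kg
The electron has the longer wavelength.

Using λ = h/(mv), since both particles have the same velocity, the wavelength depends only on mass.

For electron: λ₁ = h/(m₁v) = 4.72 × 10^-10 m
For proton: λ₂ = h/(m₂v) = 2.58 × 10^-13 m

Since λ ∝ 1/m at constant velocity, the lighter particle has the longer wavelength.

The electron has the longer de Broglie wavelength.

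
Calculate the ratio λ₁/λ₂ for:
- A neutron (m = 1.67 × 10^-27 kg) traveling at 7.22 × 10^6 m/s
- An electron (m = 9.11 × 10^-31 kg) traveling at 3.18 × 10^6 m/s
λ₁/λ₂ = 2.40 × 10^-4

Using λ = h/(mv):

λ₁ = h/(m₁v₁) = 5.50 × 10^-14 m
λ₂ = h/(m₂v₂) = 2.29 × 10^-10 m

Ratio λ₁/λ₂ = (m₂v₂)/(m₁v₁)
         = (9.11 × 10^-31 kg × 3.18 × 10^6 m/s) / (1.67 × 10^-27 kg × 7.22 × 10^6 m/s)
         = 2.40 × 10^-4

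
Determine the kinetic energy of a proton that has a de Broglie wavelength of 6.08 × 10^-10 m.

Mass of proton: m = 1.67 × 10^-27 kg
3.56 × 10^-22 J (or 2.22 × 10^-3 eV)

From λ = h/√(2mKE), we solve for KE:

λ² = h²/(2mKE)
KE = h²/(2mλ²)
KE = (6.626 × 10^-34 J·s)² / (2 × 1.67 × 10^-27 kg × (6.08 × 10^-10 m)²)
KE = 3.56 × 10^-22 J
KE = 2.22 × 10^-3 eV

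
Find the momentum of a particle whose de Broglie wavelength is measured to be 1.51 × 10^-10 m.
4.39 × 10^-24 kg·m/s

From the de Broglie relation λ = h/p, we solve for p:

p = h/λ
p = (6.626 × 10^-34 J·s) / (1.51 × 10^-10 m)
p = 4.39 × 10^-24 kg·m/s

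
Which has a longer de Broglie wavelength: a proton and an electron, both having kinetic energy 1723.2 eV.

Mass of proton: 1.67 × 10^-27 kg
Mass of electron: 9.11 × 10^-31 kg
The electron has the longer wavelength.

Using λ = h/√(2mKE):

For proton: λ₁ = h/√(2m₁KE) = 6.90 × 10^-13 m
For electron: λ₂ = h/√(2m₂KE) = 2.95 × 10^-11 m

Since λ ∝ 1/√m at constant kinetic energy, the lighter particle has the longer wavelength.

The electron has the longer de Broglie wavelength.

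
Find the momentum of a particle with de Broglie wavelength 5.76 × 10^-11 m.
1.15 × 10^-23 kg·m/s

From the de Broglie relation λ = h/p, we solve for p:

p = h/λ
p = (6.626 × 10^-34 J·s) / (5.76 × 10^-11 m)
p = 1.15 × 10^-23 kg·m/s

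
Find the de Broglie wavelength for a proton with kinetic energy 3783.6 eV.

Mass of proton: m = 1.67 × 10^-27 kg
4.66 × 10^-13 m

Using λ = h/√(2mKE):

First convert KE to Joules: KE = 3783.6 eV = 6.062 × 10^-16 J

λ = h/√(2mKE)
λ = (6.626 × 10^-34 J·s) / √(2 × 1.67 × 10^-27 kg × 6.062 × 10^-16 J)
λ = 4.66 × 10^-13 m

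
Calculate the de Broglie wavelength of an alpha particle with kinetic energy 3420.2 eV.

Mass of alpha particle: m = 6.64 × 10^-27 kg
2.46 × 10^-13 m

Using λ = h/√(2mKE):

First convert KE to Joules: KE = 3420.2 eV = 5.480 × 10^-16 J

λ = h/√(2mKE)
λ = (6.626 × 10^-34 J·s) / √(2 × 6.64 × 10^-27 kg × 5.480 × 10^-16 J)
λ = 2.46 × 10^-13 m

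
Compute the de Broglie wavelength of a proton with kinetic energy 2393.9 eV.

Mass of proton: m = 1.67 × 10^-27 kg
5.85 × 10^-13 m

Using λ = h/√(2mKE):

First convert KE to Joules: KE = 2393.9 eV = 3.835 × 10^-16 J

λ = h/√(2mKE)
λ = (6.626 × 10^-34 J·s) / √(2 × 1.67 × 10^-27 kg × 3.835 × 10^-16 J)
λ = 5.85 × 10^-13 m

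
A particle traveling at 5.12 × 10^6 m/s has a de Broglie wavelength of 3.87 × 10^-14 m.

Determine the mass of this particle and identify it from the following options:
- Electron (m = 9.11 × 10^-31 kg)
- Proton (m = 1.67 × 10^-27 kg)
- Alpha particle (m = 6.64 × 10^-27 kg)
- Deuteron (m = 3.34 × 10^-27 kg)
The particle is a deuteron.

From λ = h/(mv), solve for mass:

m = h/(λv)
m = (6.626 × 10^-34 J·s) / (3.87 × 10^-14 m × 5.12 × 10^6 m/s)
m = 3.34 × 10^-27 kg

Comparing with the listed masses, this is closest to a deuteron.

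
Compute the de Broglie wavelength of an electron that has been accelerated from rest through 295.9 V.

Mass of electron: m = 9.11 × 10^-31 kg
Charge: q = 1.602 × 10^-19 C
7.13 × 10^-11 m

When a particle is accelerated through voltage V, it gains kinetic energy KE = qV.

The de Broglie wavelength is then λ = h/√(2mqV):

λ = h/√(2mqV)
λ = (6.626 × 10^-34 J·s) / √(2 × 9.11 × 10^-31 kg × 1.602 × 10^-19 C × 295.9 V)
λ = 7.13 × 10^-11 m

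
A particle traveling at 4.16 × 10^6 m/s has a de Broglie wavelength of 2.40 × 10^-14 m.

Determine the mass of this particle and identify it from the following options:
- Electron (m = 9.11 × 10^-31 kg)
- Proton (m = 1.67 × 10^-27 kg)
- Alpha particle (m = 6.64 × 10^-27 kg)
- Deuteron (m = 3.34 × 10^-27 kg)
The particle is an alpha particle.

From λ = h/(mv), solve for mass:

m = h/(λv)
m = (6.626 × 10^-34 J·s) / (2.40 × 10^-14 m × 4.16 × 10^6 m/s)
m = 6.64 × 10^-27 kg

Comparing with the listed masses, this is closest to an alpha particle.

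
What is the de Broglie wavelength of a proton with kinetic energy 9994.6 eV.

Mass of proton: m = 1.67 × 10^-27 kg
2.87 × 10^-13 m

Using λ = h/√(2mKE):

First convert KE to Joules: KE = 9994.6 eV = 1.601 × 10^-15 J

λ = h/√(2mKE)
λ = (6.626 × 10^-34 J·s) / √(2 × 1.67 × 10^-27 kg × 1.601 × 10^-15 J)
λ = 2.87 × 10^-13 m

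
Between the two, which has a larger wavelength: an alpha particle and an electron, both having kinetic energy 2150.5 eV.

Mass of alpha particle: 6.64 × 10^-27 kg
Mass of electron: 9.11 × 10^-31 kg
The electron has the longer wavelength.

Using λ = h/√(2mKE):

For alpha particle: λ₁ = h/√(2m₁KE) = 3.10 × 10^-13 m
For electron: λ₂ = h/√(2m₂KE) = 2.64 × 10^-11 m

Since λ ∝ 1/√m at constant kinetic energy, the lighter particle has the longer wavelength.

The electron has the longer de Broglie wavelength.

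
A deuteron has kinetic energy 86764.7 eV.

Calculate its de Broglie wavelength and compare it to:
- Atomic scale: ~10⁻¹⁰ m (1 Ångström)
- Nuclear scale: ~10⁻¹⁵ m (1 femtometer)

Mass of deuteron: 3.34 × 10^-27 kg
λ = 6.88 × 10^-14 m, which is between nuclear and atomic scales.

Using λ = h/√(2mKE):

KE = 86764.7 eV = 1.390 × 10^-14 J

λ = h/√(2mKE)
λ = (6.626 × 10^-34 J·s) / √(2 × 3.34 × 10^-27 kg × 1.390 × 10^-14 J)
λ = 6.88 × 10^-14 m

Comparison:
- Atomic scale (10⁻¹⁰ m): λ is 0.00069× this size
- Nuclear scale (10⁻¹⁵ m): λ is 69× this size

The wavelength is between nuclear and atomic scales.

This wavelength is appropriate for probing atomic structure but too large for nuclear physics experiments.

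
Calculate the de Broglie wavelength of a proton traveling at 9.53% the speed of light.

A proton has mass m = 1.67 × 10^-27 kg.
1.39 × 10^-14 m

Using the de Broglie relation λ = h/(mv):

v = 9.53% × c = 2.857 × 10^7 m/s

λ = h/(mv)
λ = (6.626 × 10^-34 J·s) / (1.67 × 10^-27 kg × 2.857 × 10^7 m/s)
λ = 1.39 × 10^-14 m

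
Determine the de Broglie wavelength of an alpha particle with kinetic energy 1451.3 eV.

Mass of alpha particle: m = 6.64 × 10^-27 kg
3.77 × 10^-13 m

Using λ = h/√(2mKE):

First convert KE to Joules: KE = 1451.3 eV = 2.325 × 10^-16 J

λ = h/√(2mKE)
λ = (6.626 × 10^-34 J·s) / √(2 × 6.64 × 10^-27 kg × 2.325 × 10^-16 J)
λ = 3.77 × 10^-13 m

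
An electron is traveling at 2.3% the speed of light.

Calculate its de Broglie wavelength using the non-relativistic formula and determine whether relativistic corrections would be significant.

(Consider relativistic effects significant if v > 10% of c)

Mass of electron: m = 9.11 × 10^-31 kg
No, relativistic corrections are not needed.

Using the non-relativistic de Broglie formula λ = h/(mv):

v = 2.3% × c = 6.895 × 10^6 m/s

λ = h/(mv)
λ = (6.626 × 10^-34 J·s) / (9.11 × 10^-31 kg × 6.895 × 10^6 m/s)
λ = 1.05 × 10^-10 m

Since v = 2.3% of c < 10% of c, relativistic corrections are NOT significant and this non-relativistic result is a good approximation.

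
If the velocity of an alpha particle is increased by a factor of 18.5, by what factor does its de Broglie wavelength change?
The wavelength decreases by a factor of 18.5.

From λ = h/(mv), the wavelength is inversely proportional to velocity:

λ ∝ 1/v

If v → 18.5v, then λ → λ/18.5

When velocity is increased by a factor of 18.5, the wavelength decreases by a factor of 18.5.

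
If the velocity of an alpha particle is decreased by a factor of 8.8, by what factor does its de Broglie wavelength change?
The wavelength increases by a factor of 8.8.

From λ = h/(mv), the wavelength is inversely proportional to velocity:

λ ∝ 1/v

If v → v/8.8, then λ → 8.8λ

When velocity is decreased by a factor of 8.8, the wavelength increases by a factor of 8.8.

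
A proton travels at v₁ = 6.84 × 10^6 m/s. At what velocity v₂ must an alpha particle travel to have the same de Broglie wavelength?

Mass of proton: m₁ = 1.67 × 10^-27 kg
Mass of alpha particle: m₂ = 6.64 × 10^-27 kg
v₂ = 1.72 × 10^6 m/s

For equal de Broglie wavelengths: λ₁ = λ₂

h/(m₁v₁) = h/(m₂v₂)
m₁v₁ = m₂v₂
v₂ = v₁ · (m₁/m₂)

v₂ = 6.84 × 10^6 m/s × (1.67 × 10^-27 kg / 6.64 × 10^-27 kg)
v₂ = 1.72 × 10^6 m/s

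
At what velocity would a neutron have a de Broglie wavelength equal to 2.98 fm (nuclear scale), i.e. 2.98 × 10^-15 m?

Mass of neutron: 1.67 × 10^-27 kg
1.33 × 10^8 m/s

From λ = h/(mv), solve for v:

v = h/(mλ)
v = (6.626 × 10^-34 J·s) / (1.67 × 10^-27 kg × 2.98 × 10^-15 m)
v = 1.33 × 10^8 m/s

Note: This velocity is 44.4% of the speed of light, so relativistic corrections would be needed for a more accurate calculation.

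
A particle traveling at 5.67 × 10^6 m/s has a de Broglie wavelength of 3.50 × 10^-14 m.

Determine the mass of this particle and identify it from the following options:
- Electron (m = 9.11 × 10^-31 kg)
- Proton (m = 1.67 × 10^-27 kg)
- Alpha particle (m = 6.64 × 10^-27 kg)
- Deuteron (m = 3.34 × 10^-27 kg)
The particle is a deuteron.

From λ = h/(mv), solve for mass:

m = h/(λv)
m = (6.626 × 10^-34 J·s) / (3.50 × 10^-14 m × 5.67 × 10^6 m/s)
m = 3.34 × 10^-27 kg

Comparing with the listed masses, this is closest to a deuteron.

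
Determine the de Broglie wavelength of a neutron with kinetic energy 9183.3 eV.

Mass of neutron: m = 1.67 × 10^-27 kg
2.99 × 10^-13 m

Using λ = h/√(2mKE):

First convert KE to Joules: KE = 9183.3 eV = 1.471 × 10^-15 J

λ = h/√(2mKE)
λ = (6.626 × 10^-34 J·s) / √(2 × 1.67 × 10^-27 kg × 1.471 × 10^-15 J)
λ = 2.99 × 10^-13 m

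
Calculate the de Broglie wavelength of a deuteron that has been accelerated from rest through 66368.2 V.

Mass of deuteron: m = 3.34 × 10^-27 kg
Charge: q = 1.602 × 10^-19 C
7.86 × 10^-14 m

When a particle is accelerated through voltage V, it gains kinetic energy KE = qV.

The de Broglie wavelength is then λ = h/√(2mqV):

λ = h/√(2mqV)
λ = (6.626 × 10^-34 J·s) / √(2 × 3.34 × 10^-27 kg × 1.602 × 10^-19 C × 66368.2 V)
λ = 7.86 × 10^-14 m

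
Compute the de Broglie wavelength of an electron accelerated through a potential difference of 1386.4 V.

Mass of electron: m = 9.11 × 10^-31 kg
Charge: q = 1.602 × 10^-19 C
3.29 × 10^-11 m

When a particle is accelerated through voltage V, it gains kinetic energy KE = qV.

The de Broglie wavelength is then λ = h/√(2mqV):

λ = h/√(2mqV)
λ = (6.626 × 10^-34 J·s) / √(2 × 9.11 × 10^-31 kg × 1.602 × 10^-19 C × 1386.4 V)
λ = 3.29 × 10^-11 m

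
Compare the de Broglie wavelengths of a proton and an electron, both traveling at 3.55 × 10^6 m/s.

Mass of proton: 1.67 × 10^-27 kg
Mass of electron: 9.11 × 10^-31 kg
The electron has the longer wavelength.

Using λ = h/(mv), since both particles have the same velocity, the wavelength depends only on mass.

For proton: λ₁ = h/(m₁v) = 1.12 × 10^-13 m
For electron: λ₂ = h/(m₂v) = 2.05 × 10^-10 m

Since λ ∝ 1/m at constant velocity, the lighter particle has the longer wavelength.

The electron has the longer de Broglie wavelength.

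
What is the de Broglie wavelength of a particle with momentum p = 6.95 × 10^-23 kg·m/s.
9.53 × 10^-12 m

Using the de Broglie relation λ = h/p:

λ = h/p
λ = (6.626 × 10^-34 J·s) / (6.95 × 10^-23 kg·m/s)
λ = 9.53 × 10^-12 m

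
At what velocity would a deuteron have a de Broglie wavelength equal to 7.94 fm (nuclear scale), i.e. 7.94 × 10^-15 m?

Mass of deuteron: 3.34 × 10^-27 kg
2.50 × 10^7 m/s

From λ = h/(mv), solve for v:

v = h/(mλ)
v = (6.626 × 10^-34 J·s) / (3.34 × 10^-27 kg × 7.94 × 10^-15 m)
v = 2.50 × 10^7 m/s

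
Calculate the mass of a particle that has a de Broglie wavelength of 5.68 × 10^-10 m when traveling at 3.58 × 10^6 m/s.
3.26 × 10^-31 kg

From the de Broglie relation λ = h/(mv), we solve for m:

m = h/(λv)
m = (6.626 × 10^-34 J·s) / (5.68 × 10^-10 m × 3.58 × 10^6 m/s)
m = 3.26 × 10^-31 kg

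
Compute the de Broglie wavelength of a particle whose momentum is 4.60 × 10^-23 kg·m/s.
1.44 × 10^-11 m

Using the de Broglie relation λ = h/p:

λ = h/p
λ = (6.626 × 10^-34 J·s) / (4.60 × 10^-23 kg·m/s)
λ = 1.44 × 10^-11 m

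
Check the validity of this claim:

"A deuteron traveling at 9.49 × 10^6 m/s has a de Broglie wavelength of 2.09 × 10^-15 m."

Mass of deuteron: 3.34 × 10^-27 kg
False

The claim is incorrect.

Using λ = h/(mv):
λ = (6.626 × 10^-34 J·s) / (3.34 × 10^-27 kg × 9.49 × 10^6 m/s)
λ = 2.09 × 10^-14 m

The actual wavelength differs from the claimed 2.09 × 10^-15 m.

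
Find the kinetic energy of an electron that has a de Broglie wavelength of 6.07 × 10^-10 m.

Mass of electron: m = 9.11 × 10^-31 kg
6.54 × 10^-19 J (or 4.08 eV)

From λ = h/√(2mKE), we solve for KE:

λ² = h²/(2mKE)
KE = h²/(2mλ²)
KE = (6.626 × 10^-34 J·s)² / (2 × 9.11 × 10^-31 kg × (6.07 × 10^-10 m)²)
KE = 6.54 × 10^-19 J
KE = 4.08 eV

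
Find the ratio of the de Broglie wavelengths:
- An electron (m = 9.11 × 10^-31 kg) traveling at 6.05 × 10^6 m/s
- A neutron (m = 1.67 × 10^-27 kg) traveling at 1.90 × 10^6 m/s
λ₁/λ₂ = 576

Using λ = h/(mv):

λ₁ = h/(m₁v₁) = 1.20 × 10^-10 m
λ₂ = h/(m₂v₂) = 2.09 × 10^-13 m

Ratio λ₁/λ₂ = (m₂v₂)/(m₁v₁)
         = (1.67 × 10^-27 kg × 1.90 × 10^6 m/s) / (9.11 × 10^-31 kg × 6.05 × 10^6 m/s)
         = 576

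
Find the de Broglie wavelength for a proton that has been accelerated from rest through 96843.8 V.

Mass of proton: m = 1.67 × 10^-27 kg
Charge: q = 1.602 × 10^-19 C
9.20 × 10^-14 m

When a particle is accelerated through voltage V, it gains kinetic energy KE = qV.

The de Broglie wavelength is then λ = h/√(2mqV):

λ = h/√(2mqV)
λ = (6.626 × 10^-34 J·s) / √(2 × 1.67 × 10^-27 kg × 1.602 × 10^-19 C × 96843.8 V)
λ = 9.20 × 10^-14 m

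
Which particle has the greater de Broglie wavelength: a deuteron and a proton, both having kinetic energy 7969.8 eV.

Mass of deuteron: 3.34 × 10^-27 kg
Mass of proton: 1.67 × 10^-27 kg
The proton has the longer wavelength.

Using λ = h/√(2mKE):

For deuteron: λ₁ = h/√(2m₁KE) = 2.27 × 10^-13 m
For proton: λ₂ = h/√(2m₂KE) = 3.21 × 10^-13 m

Since λ ∝ 1/√m at constant kinetic energy, the lighter particle has the longer wavelength.

The proton has the longer de Broglie wavelength.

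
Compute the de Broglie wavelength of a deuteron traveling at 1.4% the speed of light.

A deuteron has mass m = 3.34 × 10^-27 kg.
4.73 × 10^-14 m

Using the de Broglie relation λ = h/(mv):

v = 1.4% × c = 4.197 × 10^6 m/s

λ = h/(mv)
λ = (6.626 × 10^-34 J·s) / (3.34 × 10^-27 kg × 4.197 × 10^6 m/s)
λ = 4.73 × 10^-14 m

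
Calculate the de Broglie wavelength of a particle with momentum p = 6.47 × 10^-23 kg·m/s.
1.02 × 10^-11 m

Using the de Broglie relation λ = h/p:

λ = h/p
λ = (6.626 × 10^-34 J·s) / (6.47 × 10^-23 kg·m/s)
λ = 1.02 × 10^-11 m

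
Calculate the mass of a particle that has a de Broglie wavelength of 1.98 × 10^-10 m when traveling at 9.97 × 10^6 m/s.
3.36 × 10^-31 kg

From the de Broglie relation λ = h/(mv), we solve for m:

m = h/(λv)
m = (6.626 × 10^-34 J·s) / (1.98 × 10^-10 m × 9.97 × 10^6 m/s)
m = 3.36 × 10^-31 kg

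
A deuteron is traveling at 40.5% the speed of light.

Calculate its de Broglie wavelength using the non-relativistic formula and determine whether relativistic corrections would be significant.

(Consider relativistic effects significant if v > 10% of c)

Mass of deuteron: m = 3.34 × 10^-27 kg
Yes, relativistic corrections are needed.

Using the non-relativistic de Broglie formula λ = h/(mv):

v = 40.5% × c = 1.214 × 10^8 m/s

λ = h/(mv)
λ = (6.626 × 10^-34 J·s) / (3.34 × 10^-27 kg × 1.214 × 10^8 m/s)
λ = 1.63 × 10^-15 m

Since v = 40.5% of c > 10% of c, relativistic corrections ARE significant and the actual wavelength would differ from this non-relativistic estimate.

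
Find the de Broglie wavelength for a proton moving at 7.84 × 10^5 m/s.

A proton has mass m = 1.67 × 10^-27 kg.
5.06 × 10^-13 m

Using the de Broglie relation λ = h/(mv):

λ = h/(mv)
λ = (6.626 × 10^-34 J·s) / (1.67 × 10^-27 kg × 7.84 × 10^5 m/s)
λ = 5.06 × 10^-13 m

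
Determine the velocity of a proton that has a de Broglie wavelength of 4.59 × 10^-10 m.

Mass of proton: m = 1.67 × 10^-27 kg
8.64 × 10^2 m/s

From the de Broglie relation λ = h/(mv), we solve for v:

v = h/(mλ)
v = (6.626 × 10^-34 J·s) / (1.67 × 10^-27 kg × 4.59 × 10^-10 m)
v = 8.64 × 10^2 m/s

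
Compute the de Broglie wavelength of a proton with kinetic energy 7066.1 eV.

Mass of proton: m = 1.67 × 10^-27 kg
3.41 × 10^-13 m

Using λ = h/√(2mKE):

First convert KE to Joules: KE = 7066.1 eV = 1.132 × 10^-15 J

λ = h/√(2mKE)
λ = (6.626 × 10^-34 J·s) / √(2 × 1.67 × 10^-27 kg × 1.132 × 10^-15 J)
λ = 3.41 × 10^-13 m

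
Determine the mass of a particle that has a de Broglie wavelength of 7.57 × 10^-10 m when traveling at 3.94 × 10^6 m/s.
2.22 × 10^-31 kg

From the de Broglie relation λ = h/(mv), we solve for m:

m = h/(λv)
m = (6.626 × 10^-34 J·s) / (7.57 × 10^-10 m × 3.94 × 10^6 m/s)
m = 2.22 × 10^-31 kg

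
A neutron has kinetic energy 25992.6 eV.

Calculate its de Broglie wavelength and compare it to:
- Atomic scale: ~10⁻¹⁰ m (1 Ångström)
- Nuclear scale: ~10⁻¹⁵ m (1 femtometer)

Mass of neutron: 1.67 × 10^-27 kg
λ = 1.78 × 10^-13 m, which is between nuclear and atomic scales.

Using λ = h/√(2mKE):

KE = 25992.6 eV = 4.164 × 10^-15 J

λ = h/√(2mKE)
λ = (6.626 × 10^-34 J·s) / √(2 × 1.67 × 10^-27 kg × 4.164 × 10^-15 J)
λ = 1.78 × 10^-13 m

Comparison:
- Atomic scale (10⁻¹⁰ m): λ is 0.0018× this size
- Nuclear scale (10⁻¹⁵ m): λ is 1.8e+02× this size

The wavelength is between nuclear and atomic scales.

This wavelength is appropriate for probing atomic structure but too large for nuclear physics experiments.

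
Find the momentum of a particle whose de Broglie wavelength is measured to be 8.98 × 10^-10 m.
7.38 × 10^-25 kg·m/s

From the de Broglie relation λ = h/p, we solve for p:

p = h/λ
p = (6.626 × 10^-34 J·s) / (8.98 × 10^-10 m)
p = 7.38 × 10^-25 kg·m/s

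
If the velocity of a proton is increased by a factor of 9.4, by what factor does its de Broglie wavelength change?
The wavelength decreases by a factor of 9.4.

From λ = h/(mv), the wavelength is inversely proportional to velocity:

λ ∝ 1/v

If v → 9.4v, then λ → λ/9.4

When velocity is increased by a factor of 9.4, the wavelength decreases by a factor of 9.4.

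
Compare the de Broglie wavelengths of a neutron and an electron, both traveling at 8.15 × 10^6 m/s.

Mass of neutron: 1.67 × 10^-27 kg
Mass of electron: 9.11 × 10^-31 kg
The electron has the longer wavelength.

Using λ = h/(mv), since both particles have the same velocity, the wavelength depends only on mass.

For neutron: λ₁ = h/(m₁v) = 4.87 × 10^-14 m
For electron: λ₂ = h/(m₂v) = 8.92 × 10^-11 m

Since λ ∝ 1/m at constant velocity, the lighter particle has the longer wavelength.

The electron has the longer de Broglie wavelength.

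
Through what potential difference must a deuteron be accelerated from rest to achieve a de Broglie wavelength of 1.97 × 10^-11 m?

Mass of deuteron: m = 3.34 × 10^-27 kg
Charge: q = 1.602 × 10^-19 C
1.06 V

From λ = h/√(2mqV), we solve for V:

λ² = h²/(2mqV)
V = h²/(2mqλ²)
V = (6.626 × 10^-34 J·s)² / (2 × 3.34 × 10^-27 kg × 1.602 × 10^-19 C × (1.97 × 10^-11 m)²)
V = 1.06 V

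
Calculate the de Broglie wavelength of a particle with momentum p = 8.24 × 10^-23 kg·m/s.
8.04 × 10^-12 m

Using the de Broglie relation λ = h/p:

λ = h/p
λ = (6.626 × 10^-34 J·s) / (8.24 × 10^-23 kg·m/s)
λ = 8.04 × 10^-12 m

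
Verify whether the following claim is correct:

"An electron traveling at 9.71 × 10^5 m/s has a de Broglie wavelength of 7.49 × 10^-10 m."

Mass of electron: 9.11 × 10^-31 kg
True

The claim is correct.

Using λ = h/(mv):
λ = (6.626 × 10^-34 J·s) / (9.11 × 10^-31 kg × 9.71 × 10^5 m/s)
λ = 7.49 × 10^-10 m

This matches the claimed value.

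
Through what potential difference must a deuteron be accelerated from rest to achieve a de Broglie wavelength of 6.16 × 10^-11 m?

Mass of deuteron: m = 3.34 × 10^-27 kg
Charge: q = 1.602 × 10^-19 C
1.08 × 10^-1 V

From λ = h/√(2mqV), we solve for V:

λ² = h²/(2mqV)
V = h²/(2mqλ²)
V = (6.626 × 10^-34 J·s)² / (2 × 3.34 × 10^-27 kg × 1.602 × 10^-19 C × (6.16 × 10^-11 m)²)
V = 1.08 × 10^-1 V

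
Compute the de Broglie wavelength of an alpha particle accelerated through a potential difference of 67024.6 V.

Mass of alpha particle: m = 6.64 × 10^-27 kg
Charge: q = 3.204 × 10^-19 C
3.92 × 10^-14 m

When a particle is accelerated through voltage V, it gains kinetic energy KE = qV.

The de Broglie wavelength is then λ = h/√(2mqV):

λ = h/√(2mqV)
λ = (6.626 × 10^-34 J·s) / √(2 × 6.64 × 10^-27 kg × 3.204 × 10^-19 C × 67024.6 V)
λ = 3.92 × 10^-14 m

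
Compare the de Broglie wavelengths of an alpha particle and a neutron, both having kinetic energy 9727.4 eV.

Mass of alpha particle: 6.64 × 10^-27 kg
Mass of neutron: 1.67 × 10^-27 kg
The neutron has the longer wavelength.

Using λ = h/√(2mKE):

For alpha particle: λ₁ = h/√(2m₁KE) = 1.46 × 10^-13 m
For neutron: λ₂ = h/√(2m₂KE) = 2.90 × 10^-13 m

Since λ ∝ 1/√m at constant kinetic energy, the lighter particle has the longer wavelength.

The neutron has the longer de Broglie wavelength.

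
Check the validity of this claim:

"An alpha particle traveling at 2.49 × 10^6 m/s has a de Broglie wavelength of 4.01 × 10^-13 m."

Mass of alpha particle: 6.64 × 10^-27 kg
False

The claim is incorrect.

Using λ = h/(mv):
λ = (6.626 × 10^-34 J·s) / (6.64 × 10^-27 kg × 2.49 × 10^6 m/s)
λ = 4.01 × 10^-14 m

The actual wavelength differs from the claimed 4.01 × 10^-13 m.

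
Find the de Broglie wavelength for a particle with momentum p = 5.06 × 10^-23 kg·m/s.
1.31 × 10^-11 m

Using the de Broglie relation λ = h/p:

λ = h/p
λ = (6.626 × 10^-34 J·s) / (5.06 × 10^-23 kg·m/s)
λ = 1.31 × 10^-11 m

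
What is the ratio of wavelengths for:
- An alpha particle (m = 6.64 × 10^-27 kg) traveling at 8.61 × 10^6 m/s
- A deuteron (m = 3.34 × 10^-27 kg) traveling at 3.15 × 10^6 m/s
λ₁/λ₂ = 0.184

Using λ = h/(mv):

λ₁ = h/(m₁v₁) = 1.16 × 10^-14 m
λ₂ = h/(m₂v₂) = 6.30 × 10^-14 m

Ratio λ₁/λ₂ = (m₂v₂)/(m₁v₁)
         = (3.34 × 10^-27 kg × 3.15 × 10^6 m/s) / (6.64 × 10^-27 kg × 8.61 × 10^6 m/s)
         = 0.184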